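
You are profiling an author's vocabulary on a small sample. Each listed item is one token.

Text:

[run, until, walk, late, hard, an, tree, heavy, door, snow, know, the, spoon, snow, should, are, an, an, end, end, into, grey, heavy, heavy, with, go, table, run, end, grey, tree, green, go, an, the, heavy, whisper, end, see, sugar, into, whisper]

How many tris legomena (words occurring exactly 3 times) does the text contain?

0

Frequencies: an:4, heavy:4, end:4, run:2, tree:2, snow:2, the:2, into:2, grey:2, go:2, whisper:2, until:1, walk:1, late:1, hard:1, door:1, know:1, spoon:1, should:1, are:1, … (5 more, each freq 1)
Words with frequency 3: (none)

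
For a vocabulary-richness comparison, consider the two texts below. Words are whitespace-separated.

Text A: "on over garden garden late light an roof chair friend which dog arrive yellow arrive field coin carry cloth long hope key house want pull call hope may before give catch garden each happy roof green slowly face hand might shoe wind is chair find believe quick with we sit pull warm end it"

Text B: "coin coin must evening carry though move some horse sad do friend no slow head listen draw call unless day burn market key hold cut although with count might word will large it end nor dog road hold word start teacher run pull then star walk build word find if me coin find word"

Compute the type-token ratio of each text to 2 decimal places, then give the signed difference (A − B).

0.00

TTR(A) = 47/54 = 0.87
TTR(B) = 47/54 = 0.87
Difference = 0.87 − 0.87 = 0.00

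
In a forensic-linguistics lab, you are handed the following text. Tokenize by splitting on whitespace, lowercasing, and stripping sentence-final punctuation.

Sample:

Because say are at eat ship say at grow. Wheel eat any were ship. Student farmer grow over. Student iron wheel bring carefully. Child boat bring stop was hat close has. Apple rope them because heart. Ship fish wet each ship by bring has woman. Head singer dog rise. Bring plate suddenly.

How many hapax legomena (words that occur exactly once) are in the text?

28

Frequencies: ship:4, bring:4, because:2, say:2, at:2, eat:2, grow:2, wheel:2, student:2, has:2, are:1, any:1, were:1, farmer:1, over:1, iron:1, carefully:1, child:1, boat:1, stop:1, … (18 more, each freq 1)
Hapax (freq=1): any, apple, are, boat, by, carefully, child, close, dog, each, farmer, fish, hat, head, heart, iron, over, plate, rise, rope, singer, stop, suddenly, them, was, were, wet, woman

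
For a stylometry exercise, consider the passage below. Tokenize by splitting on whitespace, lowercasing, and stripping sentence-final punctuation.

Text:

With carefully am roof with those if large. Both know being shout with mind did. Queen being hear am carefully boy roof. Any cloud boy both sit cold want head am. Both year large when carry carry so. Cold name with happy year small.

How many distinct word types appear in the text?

Distinct types: {am, any, being, both, boy, carefully, carry, cloud, cold, did, happy, head, hear, if, know, large, mind, name, queen, roof, shout, sit, small, so, those, want, when, with, year}
V = 29

29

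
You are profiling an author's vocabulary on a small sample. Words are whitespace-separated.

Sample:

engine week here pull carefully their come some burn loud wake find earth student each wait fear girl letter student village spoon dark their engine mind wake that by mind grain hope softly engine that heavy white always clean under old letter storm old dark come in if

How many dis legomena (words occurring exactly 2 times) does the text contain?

Frequencies: engine:3, their:2, come:2, wake:2, student:2, letter:2, dark:2, mind:2, that:2, old:2, week:1, here:1, pull:1, carefully:1, some:1, burn:1, loud:1, find:1, earth:1, each:1, … (17 more, each freq 1)
Words with frequency 2: come, dark, letter, mind, old, student, that, their, wake

9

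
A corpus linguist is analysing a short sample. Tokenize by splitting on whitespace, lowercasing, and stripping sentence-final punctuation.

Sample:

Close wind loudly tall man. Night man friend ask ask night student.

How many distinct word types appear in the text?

9

Distinct types: {ask, close, friend, loudly, man, night, student, tall, wind}
V = 9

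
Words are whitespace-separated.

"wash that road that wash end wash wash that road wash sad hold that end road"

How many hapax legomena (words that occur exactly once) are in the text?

2

Frequencies: wash:5, that:4, road:3, end:2, sad:1, hold:1
Hapax (freq=1): hold, sad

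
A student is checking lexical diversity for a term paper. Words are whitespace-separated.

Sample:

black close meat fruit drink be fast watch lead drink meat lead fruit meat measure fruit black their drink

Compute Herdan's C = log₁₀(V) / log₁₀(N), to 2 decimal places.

0.81

N = 19, V = 11.
log₁₀(V) = 1.041393, log₁₀(N) = 1.278754
C = 1.041393 / 1.278754 = 0.81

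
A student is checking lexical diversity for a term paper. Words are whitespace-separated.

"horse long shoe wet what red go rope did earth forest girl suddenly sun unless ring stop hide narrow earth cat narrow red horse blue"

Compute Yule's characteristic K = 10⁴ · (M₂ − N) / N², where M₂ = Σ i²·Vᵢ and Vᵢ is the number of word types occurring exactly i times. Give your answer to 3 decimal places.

Frequencies: horse:2, red:2, earth:2, narrow:2, long:1, shoe:1, wet:1, what:1, go:1, rope:1, did:1, forest:1, girl:1, suddenly:1, sun:1, unless:1, ring:1, stop:1, hide:1, cat:1, … (1 more, each freq 1)
N = 25. Frequency spectrum: V_1=17, V_2=4
M₂ = 1²·17 + 2²·4 = 33
K = 10000 × (33 − 25) / 25² = 128.000

128.000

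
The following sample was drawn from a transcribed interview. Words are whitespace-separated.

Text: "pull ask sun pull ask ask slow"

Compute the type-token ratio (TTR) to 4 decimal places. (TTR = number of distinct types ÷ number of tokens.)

0.5714

N = 7 tokens, V = 4 types.
TTR = V / N = 4 / 7 = 0.5714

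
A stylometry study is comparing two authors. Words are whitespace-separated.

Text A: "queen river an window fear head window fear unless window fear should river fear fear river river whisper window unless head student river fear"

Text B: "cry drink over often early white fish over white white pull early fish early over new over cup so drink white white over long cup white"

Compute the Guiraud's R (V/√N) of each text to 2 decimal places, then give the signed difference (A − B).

A: V=10, N=24, R=2.04
B: V=12, N=26, R=2.35
Difference = 2.04 − 2.35 = -0.31

-0.31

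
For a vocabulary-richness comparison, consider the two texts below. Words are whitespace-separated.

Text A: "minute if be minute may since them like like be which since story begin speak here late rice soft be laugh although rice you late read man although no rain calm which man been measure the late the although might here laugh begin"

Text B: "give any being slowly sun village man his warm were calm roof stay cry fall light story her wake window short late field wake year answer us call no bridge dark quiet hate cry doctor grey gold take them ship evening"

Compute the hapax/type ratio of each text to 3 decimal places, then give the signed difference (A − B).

-0.430

A: hapax=14, V=27, ratio=0.519
B: hapax=37, V=39, ratio=0.949
Difference = 0.519 − 0.949 = -0.430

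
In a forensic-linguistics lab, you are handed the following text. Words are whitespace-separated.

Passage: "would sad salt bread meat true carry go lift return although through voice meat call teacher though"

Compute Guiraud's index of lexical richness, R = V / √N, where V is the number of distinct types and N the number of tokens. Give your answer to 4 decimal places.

3.8806

N = 17, V = 16.
√N = 4.123106
R = 16 / 4.123106 = 3.8806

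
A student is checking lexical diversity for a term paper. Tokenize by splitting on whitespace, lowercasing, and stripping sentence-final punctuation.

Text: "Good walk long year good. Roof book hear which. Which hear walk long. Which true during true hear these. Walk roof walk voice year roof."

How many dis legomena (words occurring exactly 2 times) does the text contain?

Frequencies: walk:4, roof:3, hear:3, which:3, good:2, long:2, year:2, true:2, book:1, during:1, these:1, voice:1
Words with frequency 2: good, long, true, year

4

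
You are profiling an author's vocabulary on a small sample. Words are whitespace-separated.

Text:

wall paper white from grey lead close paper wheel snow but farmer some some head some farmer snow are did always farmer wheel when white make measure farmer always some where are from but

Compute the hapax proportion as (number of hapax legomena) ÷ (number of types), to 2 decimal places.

Frequencies: farmer:4, some:4, paper:2, white:2, from:2, wheel:2, snow:2, but:2, are:2, always:2, wall:1, grey:1, lead:1, close:1, head:1, did:1, when:1, make:1, measure:1, where:1
Hapax count = 10; type count = 20.
Ratio = 10 / 20 = 0.50

0.50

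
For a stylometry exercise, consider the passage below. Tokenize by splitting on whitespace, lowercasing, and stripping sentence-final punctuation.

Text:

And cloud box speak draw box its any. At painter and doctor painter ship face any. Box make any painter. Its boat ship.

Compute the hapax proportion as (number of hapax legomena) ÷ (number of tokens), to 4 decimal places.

0.3478

Frequencies: box:3, any:3, painter:3, and:2, its:2, ship:2, cloud:1, speak:1, draw:1, at:1, doctor:1, face:1, make:1, boat:1
Hapax count = 8; token count = 23.
Ratio = 8 / 23 = 0.3478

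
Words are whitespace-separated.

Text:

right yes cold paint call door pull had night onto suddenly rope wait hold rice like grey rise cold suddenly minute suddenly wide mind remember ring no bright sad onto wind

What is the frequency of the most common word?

Frequencies: suddenly:3, cold:2, onto:2, right:1, yes:1, paint:1, call:1, door:1, pull:1, had:1, night:1, rope:1, wait:1, hold:1, rice:1, like:1, grey:1, rise:1, minute:1, wide:1, … (7 more, each freq 1)
Most common: 'suddenly' with frequency 3.

3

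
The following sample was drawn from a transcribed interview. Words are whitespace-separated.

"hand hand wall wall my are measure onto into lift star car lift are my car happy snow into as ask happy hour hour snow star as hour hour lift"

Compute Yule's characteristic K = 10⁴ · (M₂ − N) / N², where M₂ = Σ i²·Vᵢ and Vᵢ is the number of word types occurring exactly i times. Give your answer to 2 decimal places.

Frequencies: hour:4, lift:3, hand:2, wall:2, my:2, are:2, into:2, star:2, car:2, happy:2, snow:2, as:2, measure:1, onto:1, ask:1
N = 30. Frequency spectrum: V_1=3, V_2=10, V_3=1, V_4=1
M₂ = 1²·3 + 2²·10 + 3²·1 + 4²·1 = 68
K = 10000 × (68 − 30) / 30² = 422.22

422.22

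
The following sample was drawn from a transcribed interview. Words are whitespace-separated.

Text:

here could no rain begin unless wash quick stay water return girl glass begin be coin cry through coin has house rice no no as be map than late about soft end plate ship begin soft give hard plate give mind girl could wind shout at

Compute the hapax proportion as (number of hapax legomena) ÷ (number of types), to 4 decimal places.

Frequencies: no:3, begin:3, could:2, girl:2, be:2, coin:2, soft:2, plate:2, give:2, here:1, rain:1, unless:1, wash:1, quick:1, stay:1, water:1, return:1, glass:1, cry:1, through:1, … (15 more, each freq 1)
Hapax count = 26; type count = 35.
Ratio = 26 / 35 = 0.7429

0.7429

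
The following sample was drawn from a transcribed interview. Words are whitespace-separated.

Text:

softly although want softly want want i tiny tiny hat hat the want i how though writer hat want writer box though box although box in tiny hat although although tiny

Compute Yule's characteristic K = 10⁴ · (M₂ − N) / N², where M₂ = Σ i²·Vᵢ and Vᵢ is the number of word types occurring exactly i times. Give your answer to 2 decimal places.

728.41

Frequencies: want:5, although:4, tiny:4, hat:4, box:3, softly:2, i:2, though:2, writer:2, the:1, how:1, in:1
N = 31. Frequency spectrum: V_1=3, V_2=4, V_3=1, V_4=3, V_5=1
M₂ = 1²·3 + 2²·4 + 3²·1 + 4²·3 + 5²·1 = 101
K = 10000 × (101 − 31) / 31² = 728.41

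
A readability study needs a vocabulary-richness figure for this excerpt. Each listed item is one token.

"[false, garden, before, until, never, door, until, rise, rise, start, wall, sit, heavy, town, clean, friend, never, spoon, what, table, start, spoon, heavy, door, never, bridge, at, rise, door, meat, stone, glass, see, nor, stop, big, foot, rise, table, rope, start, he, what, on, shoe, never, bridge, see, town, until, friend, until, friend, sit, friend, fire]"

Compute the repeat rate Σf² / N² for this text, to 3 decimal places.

Frequencies: until:4, never:4, rise:4, friend:4, door:3, start:3, sit:2, heavy:2, town:2, spoon:2, what:2, table:2, bridge:2, see:2, false:1, garden:1, before:1, wall:1, clean:1, at:1, … (12 more, each freq 1)
Σf² = 132; N² = 3136
Repeat rate = 132 / 3136 = 0.042

0.042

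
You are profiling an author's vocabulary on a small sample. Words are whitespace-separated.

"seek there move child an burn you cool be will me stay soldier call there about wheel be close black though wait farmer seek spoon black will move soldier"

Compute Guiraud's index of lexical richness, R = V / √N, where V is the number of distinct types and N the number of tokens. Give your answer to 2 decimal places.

4.09

N = 29, V = 22.
√N = 5.385165
R = 22 / 5.385165 = 4.09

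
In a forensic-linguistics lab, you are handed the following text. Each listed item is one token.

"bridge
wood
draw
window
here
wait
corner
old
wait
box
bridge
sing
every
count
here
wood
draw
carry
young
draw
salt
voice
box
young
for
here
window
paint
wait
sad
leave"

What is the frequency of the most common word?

Frequencies: draw:3, here:3, wait:3, bridge:2, wood:2, window:2, box:2, young:2, corner:1, old:1, sing:1, every:1, count:1, carry:1, salt:1, voice:1, for:1, paint:1, sad:1, leave:1
Most common: 'draw' with frequency 3.

3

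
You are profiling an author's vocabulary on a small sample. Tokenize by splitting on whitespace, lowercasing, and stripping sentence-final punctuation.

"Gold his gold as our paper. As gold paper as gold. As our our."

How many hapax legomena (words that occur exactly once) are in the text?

Frequencies: gold:4, as:4, our:3, paper:2, his:1
Hapax (freq=1): his

1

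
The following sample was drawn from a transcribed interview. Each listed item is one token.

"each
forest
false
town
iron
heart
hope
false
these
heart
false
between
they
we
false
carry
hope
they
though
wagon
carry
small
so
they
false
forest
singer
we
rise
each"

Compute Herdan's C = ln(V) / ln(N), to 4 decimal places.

0.8498

N = 30, V = 18.
ln(V) = 2.890372, ln(N) = 3.401197
C = 2.890372 / 3.401197 = 0.8498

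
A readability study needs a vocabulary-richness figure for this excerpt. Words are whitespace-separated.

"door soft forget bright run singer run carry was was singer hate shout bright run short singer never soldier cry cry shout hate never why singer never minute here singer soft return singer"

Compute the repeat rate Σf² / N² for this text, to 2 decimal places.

Frequencies: singer:6, run:3, never:3, soft:2, bright:2, was:2, hate:2, shout:2, cry:2, door:1, forget:1, carry:1, short:1, soldier:1, why:1, minute:1, here:1, return:1
Σf² = 87; N² = 1089
Repeat rate = 87 / 1089 = 0.08

0.08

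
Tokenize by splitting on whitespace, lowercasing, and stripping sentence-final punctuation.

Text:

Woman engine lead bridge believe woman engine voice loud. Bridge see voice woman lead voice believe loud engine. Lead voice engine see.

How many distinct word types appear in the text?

8

Distinct types: {believe, bridge, engine, lead, loud, see, voice, woman}
V = 8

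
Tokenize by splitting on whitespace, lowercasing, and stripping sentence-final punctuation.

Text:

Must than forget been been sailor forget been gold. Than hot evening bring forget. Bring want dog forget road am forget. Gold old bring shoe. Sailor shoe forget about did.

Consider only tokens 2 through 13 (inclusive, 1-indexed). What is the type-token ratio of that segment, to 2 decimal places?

0.67

Segment tokens 2–13: than, forget, been, been, sailor, forget, been, gold, than, hot, evening, bring
Segment N = 12, segment V = 8.
TTR = 8 / 12 = 0.67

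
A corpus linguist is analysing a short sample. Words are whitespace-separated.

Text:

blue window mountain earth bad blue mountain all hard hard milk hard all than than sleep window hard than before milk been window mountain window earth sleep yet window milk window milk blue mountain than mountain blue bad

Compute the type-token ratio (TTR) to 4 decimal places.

0.3421

N = 38 tokens, V = 13 types.
TTR = V / N = 13 / 38 = 0.3421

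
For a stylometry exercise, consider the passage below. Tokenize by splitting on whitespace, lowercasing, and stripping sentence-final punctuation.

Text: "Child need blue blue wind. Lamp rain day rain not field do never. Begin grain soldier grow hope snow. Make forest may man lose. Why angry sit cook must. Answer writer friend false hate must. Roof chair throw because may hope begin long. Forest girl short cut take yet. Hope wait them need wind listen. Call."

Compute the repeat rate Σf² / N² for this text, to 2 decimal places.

Frequencies: hope:3, need:2, blue:2, wind:2, rain:2, begin:2, forest:2, may:2, must:2, child:1, lamp:1, day:1, not:1, field:1, do:1, never:1, grain:1, soldier:1, grow:1, snow:1, … (26 more, each freq 1)
Σf² = 78; N² = 3136
Repeat rate = 78 / 3136 = 0.02

0.02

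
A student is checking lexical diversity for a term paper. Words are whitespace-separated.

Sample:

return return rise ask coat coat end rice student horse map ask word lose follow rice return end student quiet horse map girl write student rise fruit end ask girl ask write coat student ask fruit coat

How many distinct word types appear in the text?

Distinct types: {ask, coat, end, follow, fruit, girl, horse, lose, map, quiet, return, rice, rise, student, word, write}
V = 16

16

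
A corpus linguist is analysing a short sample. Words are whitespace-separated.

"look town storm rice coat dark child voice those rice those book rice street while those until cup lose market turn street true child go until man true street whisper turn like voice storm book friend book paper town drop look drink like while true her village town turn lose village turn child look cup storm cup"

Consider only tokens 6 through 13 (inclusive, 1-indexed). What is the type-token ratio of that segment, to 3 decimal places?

Segment tokens 6–13: dark, child, voice, those, rice, those, book, rice
Segment N = 8, segment V = 6.
TTR = 6 / 8 = 0.750

0.750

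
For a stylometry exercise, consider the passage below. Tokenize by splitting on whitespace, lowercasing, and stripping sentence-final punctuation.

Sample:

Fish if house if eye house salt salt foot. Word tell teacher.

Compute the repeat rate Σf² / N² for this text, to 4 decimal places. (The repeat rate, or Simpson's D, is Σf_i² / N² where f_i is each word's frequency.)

Frequencies: if:2, house:2, salt:2, fish:1, eye:1, foot:1, word:1, tell:1, teacher:1
Σf² = 18; N² = 144
Repeat rate = 18 / 144 = 0.1250

0.1250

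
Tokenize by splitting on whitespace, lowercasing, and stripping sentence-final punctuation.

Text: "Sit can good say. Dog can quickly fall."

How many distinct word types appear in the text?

Distinct types: {can, dog, fall, good, quickly, say, sit}
V = 7

7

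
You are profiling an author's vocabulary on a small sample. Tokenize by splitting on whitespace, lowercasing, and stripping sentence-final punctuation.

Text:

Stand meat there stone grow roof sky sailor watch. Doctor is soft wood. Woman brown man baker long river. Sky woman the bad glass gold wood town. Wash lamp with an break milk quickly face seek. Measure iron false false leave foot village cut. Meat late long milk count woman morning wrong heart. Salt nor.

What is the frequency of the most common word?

Frequencies: woman:3, meat:2, sky:2, wood:2, long:2, milk:2, false:2, stand:1, there:1, stone:1, grow:1, roof:1, sailor:1, watch:1, doctor:1, is:1, soft:1, brown:1, man:1, baker:1, … (27 more, each freq 1)
Most common: 'woman' with frequency 3.

3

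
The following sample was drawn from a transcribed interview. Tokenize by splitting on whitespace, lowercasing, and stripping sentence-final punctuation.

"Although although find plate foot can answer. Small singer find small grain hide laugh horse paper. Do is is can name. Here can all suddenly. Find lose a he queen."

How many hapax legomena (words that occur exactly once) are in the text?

18

Frequencies: find:3, can:3, although:2, small:2, is:2, plate:1, foot:1, answer:1, singer:1, grain:1, hide:1, laugh:1, horse:1, paper:1, do:1, name:1, here:1, all:1, suddenly:1, lose:1, … (3 more, each freq 1)
Hapax (freq=1): a, all, answer, do, foot, grain, he, here, hide, horse, laugh, lose, name, paper, plate, queen, singer, suddenly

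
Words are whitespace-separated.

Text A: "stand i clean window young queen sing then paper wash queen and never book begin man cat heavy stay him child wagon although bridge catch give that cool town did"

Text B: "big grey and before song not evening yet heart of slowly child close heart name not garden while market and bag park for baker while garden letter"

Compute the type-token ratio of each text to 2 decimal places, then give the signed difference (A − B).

0.16

TTR(A) = 29/30 = 0.97
TTR(B) = 22/27 = 0.81
Difference = 0.97 − 0.81 = 0.16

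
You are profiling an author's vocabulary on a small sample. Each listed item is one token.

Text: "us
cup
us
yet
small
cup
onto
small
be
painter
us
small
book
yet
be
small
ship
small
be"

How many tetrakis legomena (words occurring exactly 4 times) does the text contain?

0

Frequencies: small:5, us:3, be:3, cup:2, yet:2, onto:1, painter:1, book:1, ship:1
Words with frequency 4: (none)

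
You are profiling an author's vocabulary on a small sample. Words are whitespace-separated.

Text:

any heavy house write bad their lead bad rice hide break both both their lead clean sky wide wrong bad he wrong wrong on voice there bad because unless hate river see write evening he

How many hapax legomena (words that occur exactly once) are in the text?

Frequencies: bad:4, wrong:3, write:2, their:2, lead:2, both:2, he:2, any:1, heavy:1, house:1, rice:1, hide:1, break:1, clean:1, sky:1, wide:1, on:1, voice:1, there:1, because:1, … (5 more, each freq 1)
Hapax (freq=1): any, because, break, clean, evening, hate, heavy, hide, house, on, rice, river, see, sky, there, unless, voice, wide

18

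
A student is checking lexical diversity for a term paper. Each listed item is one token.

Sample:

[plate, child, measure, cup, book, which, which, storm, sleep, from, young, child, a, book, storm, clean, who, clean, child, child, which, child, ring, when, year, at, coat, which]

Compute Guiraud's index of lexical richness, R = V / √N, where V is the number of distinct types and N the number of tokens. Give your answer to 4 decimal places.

N = 28, V = 18.
√N = 5.291503
R = 18 / 5.291503 = 3.4017

3.4017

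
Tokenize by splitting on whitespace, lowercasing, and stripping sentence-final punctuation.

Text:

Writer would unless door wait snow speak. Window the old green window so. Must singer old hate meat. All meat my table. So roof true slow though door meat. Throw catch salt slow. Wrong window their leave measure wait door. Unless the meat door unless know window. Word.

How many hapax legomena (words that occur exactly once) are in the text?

23

Frequencies: door:4, window:4, meat:4, unless:3, wait:2, the:2, old:2, so:2, slow:2, writer:1, would:1, snow:1, speak:1, green:1, must:1, singer:1, hate:1, all:1, my:1, table:1, … (12 more, each freq 1)
Hapax (freq=1): all, catch, green, hate, know, leave, measure, must, my, roof, salt, singer, snow, speak, table, their, though, throw, true, word, would, writer, wrong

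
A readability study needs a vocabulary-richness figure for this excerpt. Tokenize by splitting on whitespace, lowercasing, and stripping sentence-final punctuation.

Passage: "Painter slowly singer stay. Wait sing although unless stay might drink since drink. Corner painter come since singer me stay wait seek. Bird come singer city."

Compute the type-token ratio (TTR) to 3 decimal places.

0.654

N = 26 tokens, V = 17 types.
TTR = V / N = 17 / 26 = 0.654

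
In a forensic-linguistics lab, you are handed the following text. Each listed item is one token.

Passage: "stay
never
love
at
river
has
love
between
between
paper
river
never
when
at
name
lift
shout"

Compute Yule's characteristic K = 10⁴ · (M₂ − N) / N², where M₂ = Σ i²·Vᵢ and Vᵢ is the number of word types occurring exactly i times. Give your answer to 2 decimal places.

Frequencies: never:2, love:2, at:2, river:2, between:2, stay:1, has:1, paper:1, when:1, name:1, lift:1, shout:1
N = 17. Frequency spectrum: V_1=7, V_2=5
M₂ = 1²·7 + 2²·5 = 27
K = 10000 × (27 − 17) / 17² = 346.02

346.02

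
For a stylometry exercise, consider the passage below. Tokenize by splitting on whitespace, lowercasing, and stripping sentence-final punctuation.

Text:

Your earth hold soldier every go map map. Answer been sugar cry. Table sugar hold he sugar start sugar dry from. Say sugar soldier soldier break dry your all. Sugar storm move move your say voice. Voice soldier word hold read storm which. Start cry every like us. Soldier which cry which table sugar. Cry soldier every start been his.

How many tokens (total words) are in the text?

Tokens: your, earth, hold, soldier, every, go, map, map, answer, been, sugar, cry, table, sugar, hold, he, sugar, start, sugar, dry, from, say, sugar, soldier, soldier, break, dry, your, all, sugar, storm, move, move, your, say, voice, voice, soldier, word, hold, read, storm, which, start, cry, every, like, us, soldier, which, cry, which, table, sugar, cry, soldier, every, start, been, his
N = 60

60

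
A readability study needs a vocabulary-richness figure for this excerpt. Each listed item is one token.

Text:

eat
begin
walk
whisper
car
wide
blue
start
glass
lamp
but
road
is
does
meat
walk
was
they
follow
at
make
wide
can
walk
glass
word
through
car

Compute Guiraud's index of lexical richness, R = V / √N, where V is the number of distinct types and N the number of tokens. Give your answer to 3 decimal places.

4.347

N = 28, V = 23.
√N = 5.291503
R = 23 / 5.291503 = 4.347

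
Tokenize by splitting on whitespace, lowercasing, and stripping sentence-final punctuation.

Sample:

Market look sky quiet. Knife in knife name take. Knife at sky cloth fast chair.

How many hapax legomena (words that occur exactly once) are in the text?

Frequencies: knife:3, sky:2, market:1, look:1, quiet:1, in:1, name:1, take:1, at:1, cloth:1, fast:1, chair:1
Hapax (freq=1): at, chair, cloth, fast, in, look, market, name, quiet, take

10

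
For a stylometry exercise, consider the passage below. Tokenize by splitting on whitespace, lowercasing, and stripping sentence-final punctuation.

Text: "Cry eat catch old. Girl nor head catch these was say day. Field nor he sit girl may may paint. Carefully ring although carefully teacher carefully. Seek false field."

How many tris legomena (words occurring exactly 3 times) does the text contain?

1

Frequencies: carefully:3, catch:2, girl:2, nor:2, field:2, may:2, cry:1, eat:1, old:1, head:1, these:1, was:1, say:1, day:1, he:1, sit:1, paint:1, ring:1, although:1, teacher:1, … (2 more, each freq 1)
Words with frequency 3: carefully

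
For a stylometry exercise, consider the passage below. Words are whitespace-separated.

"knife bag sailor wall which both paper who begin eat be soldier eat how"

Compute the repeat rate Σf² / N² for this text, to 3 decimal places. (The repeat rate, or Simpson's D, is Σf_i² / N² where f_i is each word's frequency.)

Frequencies: eat:2, knife:1, bag:1, sailor:1, wall:1, which:1, both:1, paper:1, who:1, begin:1, be:1, soldier:1, how:1
Σf² = 16; N² = 196
Repeat rate = 16 / 196 = 0.082

0.082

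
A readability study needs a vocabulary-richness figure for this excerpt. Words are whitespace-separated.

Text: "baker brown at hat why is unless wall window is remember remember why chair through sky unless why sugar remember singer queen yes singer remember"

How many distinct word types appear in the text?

17

Distinct types: {at, baker, brown, chair, hat, is, queen, remember, singer, sky, sugar, through, unless, wall, why, window, yes}
V = 17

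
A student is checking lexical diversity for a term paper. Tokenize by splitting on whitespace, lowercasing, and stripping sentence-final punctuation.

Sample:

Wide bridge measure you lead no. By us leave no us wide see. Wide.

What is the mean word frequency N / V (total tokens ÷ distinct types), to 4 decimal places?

N = 14 tokens, V = 10 types.
Mean frequency = N / V = 14 / 10 = 1.4000

1.4000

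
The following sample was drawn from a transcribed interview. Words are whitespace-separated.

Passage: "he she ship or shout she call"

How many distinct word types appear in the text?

Distinct types: {call, he, or, she, ship, shout}
V = 6

6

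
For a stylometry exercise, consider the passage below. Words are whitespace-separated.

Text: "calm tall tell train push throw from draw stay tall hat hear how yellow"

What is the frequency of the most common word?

2

Frequencies: tall:2, calm:1, tell:1, train:1, push:1, throw:1, from:1, draw:1, stay:1, hat:1, hear:1, how:1, yellow:1
Most common: 'tall' with frequency 2.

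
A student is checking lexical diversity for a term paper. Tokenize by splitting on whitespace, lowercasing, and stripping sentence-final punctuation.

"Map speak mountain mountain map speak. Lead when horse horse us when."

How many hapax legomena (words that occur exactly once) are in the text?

Frequencies: map:2, speak:2, mountain:2, when:2, horse:2, lead:1, us:1
Hapax (freq=1): lead, us

2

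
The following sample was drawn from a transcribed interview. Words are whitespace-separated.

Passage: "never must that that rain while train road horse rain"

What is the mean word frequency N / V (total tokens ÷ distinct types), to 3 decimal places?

N = 10 tokens, V = 8 types.
Mean frequency = N / V = 10 / 8 = 1.250

1.250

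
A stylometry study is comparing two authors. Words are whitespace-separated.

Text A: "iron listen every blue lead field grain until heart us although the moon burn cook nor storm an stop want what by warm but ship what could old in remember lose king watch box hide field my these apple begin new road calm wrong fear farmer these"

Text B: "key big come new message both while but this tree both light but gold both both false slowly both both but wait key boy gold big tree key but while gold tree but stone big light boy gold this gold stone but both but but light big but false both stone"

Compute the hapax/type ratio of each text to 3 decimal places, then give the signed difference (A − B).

0.638

A: hapax=41, V=44, ratio=0.932
B: hapax=5, V=17, ratio=0.294
Difference = 0.932 − 0.294 = 0.638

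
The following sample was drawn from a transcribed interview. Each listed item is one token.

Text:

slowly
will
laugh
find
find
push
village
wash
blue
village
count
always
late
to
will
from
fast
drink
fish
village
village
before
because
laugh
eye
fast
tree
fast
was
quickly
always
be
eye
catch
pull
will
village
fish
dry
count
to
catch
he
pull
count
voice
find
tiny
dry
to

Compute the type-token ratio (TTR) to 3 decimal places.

N = 50 tokens, V = 29 types.
TTR = V / N = 29 / 50 = 0.580

0.580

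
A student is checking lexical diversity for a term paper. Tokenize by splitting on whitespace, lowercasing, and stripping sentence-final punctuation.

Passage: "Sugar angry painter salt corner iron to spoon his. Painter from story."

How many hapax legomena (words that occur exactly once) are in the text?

10

Frequencies: painter:2, sugar:1, angry:1, salt:1, corner:1, iron:1, to:1, spoon:1, his:1, from:1, story:1
Hapax (freq=1): angry, corner, from, his, iron, salt, spoon, story, sugar, to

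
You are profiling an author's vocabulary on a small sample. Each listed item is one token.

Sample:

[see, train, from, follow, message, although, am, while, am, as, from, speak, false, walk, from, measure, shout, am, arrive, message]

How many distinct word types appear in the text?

15

Distinct types: {although, am, arrive, as, false, follow, from, measure, message, see, shout, speak, train, walk, while}
V = 15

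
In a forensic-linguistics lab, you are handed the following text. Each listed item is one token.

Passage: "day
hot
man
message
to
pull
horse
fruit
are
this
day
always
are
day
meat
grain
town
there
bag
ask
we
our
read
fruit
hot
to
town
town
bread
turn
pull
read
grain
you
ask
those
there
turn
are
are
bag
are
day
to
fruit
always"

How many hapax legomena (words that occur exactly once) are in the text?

Frequencies: are:5, day:4, to:3, fruit:3, town:3, hot:2, pull:2, always:2, grain:2, there:2, bag:2, ask:2, read:2, turn:2, man:1, message:1, horse:1, this:1, meat:1, we:1, … (4 more, each freq 1)
Hapax (freq=1): bread, horse, man, meat, message, our, this, those, we, you

10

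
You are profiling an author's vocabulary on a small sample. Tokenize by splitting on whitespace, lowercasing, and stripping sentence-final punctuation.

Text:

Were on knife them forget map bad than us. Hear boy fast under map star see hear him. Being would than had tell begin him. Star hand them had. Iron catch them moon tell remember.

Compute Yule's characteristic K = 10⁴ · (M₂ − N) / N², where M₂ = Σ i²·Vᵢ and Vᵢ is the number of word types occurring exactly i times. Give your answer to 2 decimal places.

Frequencies: them:3, map:2, than:2, hear:2, star:2, him:2, had:2, tell:2, were:1, on:1, knife:1, forget:1, bad:1, us:1, boy:1, fast:1, under:1, see:1, being:1, would:1, … (6 more, each freq 1)
N = 35. Frequency spectrum: V_1=18, V_2=7, V_3=1
M₂ = 1²·18 + 2²·7 + 3²·1 = 55
K = 10000 × (55 − 35) / 35² = 163.27

163.27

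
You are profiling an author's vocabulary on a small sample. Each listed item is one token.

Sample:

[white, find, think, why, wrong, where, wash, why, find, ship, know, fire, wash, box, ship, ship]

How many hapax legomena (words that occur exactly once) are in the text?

Frequencies: ship:3, find:2, why:2, wash:2, white:1, think:1, wrong:1, where:1, know:1, fire:1, box:1
Hapax (freq=1): box, fire, know, think, where, white, wrong

7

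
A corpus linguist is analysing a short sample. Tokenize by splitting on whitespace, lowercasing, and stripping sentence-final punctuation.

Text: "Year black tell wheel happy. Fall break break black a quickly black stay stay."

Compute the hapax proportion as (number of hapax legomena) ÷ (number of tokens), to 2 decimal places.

Frequencies: black:3, break:2, stay:2, year:1, tell:1, wheel:1, happy:1, fall:1, a:1, quickly:1
Hapax count = 7; token count = 14.
Ratio = 7 / 14 = 0.50

0.50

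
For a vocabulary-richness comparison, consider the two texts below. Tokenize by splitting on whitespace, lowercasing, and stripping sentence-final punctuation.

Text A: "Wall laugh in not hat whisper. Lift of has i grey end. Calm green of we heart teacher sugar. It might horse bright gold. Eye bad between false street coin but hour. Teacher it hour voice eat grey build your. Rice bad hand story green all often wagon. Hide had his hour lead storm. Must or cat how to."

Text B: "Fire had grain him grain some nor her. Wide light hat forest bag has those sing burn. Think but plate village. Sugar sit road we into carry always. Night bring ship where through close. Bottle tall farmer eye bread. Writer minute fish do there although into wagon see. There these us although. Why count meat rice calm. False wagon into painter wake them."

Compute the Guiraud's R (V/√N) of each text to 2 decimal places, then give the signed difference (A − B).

A: V=51, N=59, R=6.64
B: V=57, N=63, R=7.18
Difference = 6.64 − 7.18 = -0.54

-0.54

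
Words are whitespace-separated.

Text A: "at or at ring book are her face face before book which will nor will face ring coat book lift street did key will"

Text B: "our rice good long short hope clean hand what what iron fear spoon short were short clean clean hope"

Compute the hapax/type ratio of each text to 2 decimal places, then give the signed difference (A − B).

0.00

A: hapax=11, V=16, ratio=0.69
B: hapax=9, V=13, ratio=0.69
Difference = 0.69 − 0.69 = 0.00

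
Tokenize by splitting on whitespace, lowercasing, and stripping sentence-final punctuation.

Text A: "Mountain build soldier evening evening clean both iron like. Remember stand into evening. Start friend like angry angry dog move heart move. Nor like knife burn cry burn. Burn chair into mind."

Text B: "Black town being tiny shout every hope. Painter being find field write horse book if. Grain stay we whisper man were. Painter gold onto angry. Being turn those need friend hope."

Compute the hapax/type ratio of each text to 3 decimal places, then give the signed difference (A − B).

-0.150

A: hapax=17, V=23, ratio=0.739
B: hapax=24, V=27, ratio=0.889
Difference = 0.739 − 0.889 = -0.150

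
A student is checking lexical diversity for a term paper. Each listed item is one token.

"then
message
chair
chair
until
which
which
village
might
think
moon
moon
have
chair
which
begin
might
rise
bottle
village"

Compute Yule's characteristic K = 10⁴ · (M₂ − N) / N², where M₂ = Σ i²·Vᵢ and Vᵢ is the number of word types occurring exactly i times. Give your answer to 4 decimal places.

Frequencies: chair:3, which:3, village:2, might:2, moon:2, then:1, message:1, until:1, think:1, have:1, begin:1, rise:1, bottle:1
N = 20. Frequency spectrum: V_1=8, V_2=3, V_3=2
M₂ = 1²·8 + 2²·3 + 3²·2 = 38
K = 10000 × (38 − 20) / 20² = 450.0000

450.0000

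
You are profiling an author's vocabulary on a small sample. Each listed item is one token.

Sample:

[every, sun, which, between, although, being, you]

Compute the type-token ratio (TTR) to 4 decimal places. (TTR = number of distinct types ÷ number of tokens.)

1.0000

N = 7 tokens, V = 7 types.
TTR = V / N = 7 / 7 = 1.0000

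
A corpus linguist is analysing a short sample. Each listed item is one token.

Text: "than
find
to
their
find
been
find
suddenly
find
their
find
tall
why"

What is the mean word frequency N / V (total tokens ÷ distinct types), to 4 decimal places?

1.6250

N = 13 tokens, V = 8 types.
Mean frequency = N / V = 13 / 8 = 1.6250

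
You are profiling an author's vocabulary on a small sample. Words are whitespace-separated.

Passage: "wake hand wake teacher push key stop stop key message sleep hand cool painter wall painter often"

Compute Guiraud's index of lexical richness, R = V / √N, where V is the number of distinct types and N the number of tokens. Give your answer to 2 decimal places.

2.91

N = 17, V = 12.
√N = 4.123106
R = 12 / 4.123106 = 2.91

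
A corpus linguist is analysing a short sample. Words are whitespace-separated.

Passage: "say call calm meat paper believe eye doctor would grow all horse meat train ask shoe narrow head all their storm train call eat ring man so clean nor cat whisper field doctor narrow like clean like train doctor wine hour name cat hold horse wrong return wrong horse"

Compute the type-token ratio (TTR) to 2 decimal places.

N = 49 tokens, V = 35 types.
TTR = V / N = 35 / 49 = 0.71

0.71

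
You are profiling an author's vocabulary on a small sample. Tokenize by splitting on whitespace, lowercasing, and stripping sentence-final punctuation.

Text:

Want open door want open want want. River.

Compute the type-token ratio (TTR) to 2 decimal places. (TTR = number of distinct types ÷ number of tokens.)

0.50

N = 8 tokens, V = 4 types.
TTR = V / N = 4 / 8 = 0.50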